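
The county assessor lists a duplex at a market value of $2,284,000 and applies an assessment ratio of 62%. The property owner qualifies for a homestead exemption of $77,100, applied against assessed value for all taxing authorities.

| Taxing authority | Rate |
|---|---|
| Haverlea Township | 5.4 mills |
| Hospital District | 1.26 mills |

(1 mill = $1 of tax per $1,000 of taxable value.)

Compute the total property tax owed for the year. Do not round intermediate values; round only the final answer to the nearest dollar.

Assessed value = $2,284,000 × 0.62 = $1,416,080
Taxable value = $1,416,080 − $77,100 = $1,338,980
Haverlea Township: $1,338,980 × 0.0054 = $7,230.492
Hospital District: $1,338,980 × 0.00126 = $1,687.1148
Total = $7,230.492 + $1,687.1148 = $8,917.6068

$8,918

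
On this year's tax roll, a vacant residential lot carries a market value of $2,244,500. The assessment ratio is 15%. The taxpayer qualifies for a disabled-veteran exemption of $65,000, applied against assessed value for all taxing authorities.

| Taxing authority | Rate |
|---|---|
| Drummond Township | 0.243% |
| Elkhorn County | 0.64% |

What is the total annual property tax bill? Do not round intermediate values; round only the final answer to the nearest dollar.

$2,399

Assessed value = $2,244,500 × 0.15 = $336,675
Taxable value = $336,675 − $65,000 = $271,675
Drummond Township: $271,675 × 0.00243 = $660.17025
Elkhorn County: $271,675 × 0.0064 = $1,738.72
Total = $660.17025 + $1,738.72 = $2,398.89025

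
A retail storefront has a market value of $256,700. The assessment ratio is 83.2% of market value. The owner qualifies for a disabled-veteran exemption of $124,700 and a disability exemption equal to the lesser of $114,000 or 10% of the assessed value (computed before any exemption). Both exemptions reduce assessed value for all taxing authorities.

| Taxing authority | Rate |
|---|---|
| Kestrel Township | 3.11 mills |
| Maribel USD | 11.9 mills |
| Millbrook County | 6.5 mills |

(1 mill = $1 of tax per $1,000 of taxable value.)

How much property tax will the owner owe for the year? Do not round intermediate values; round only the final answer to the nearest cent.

$1,452.29

Assessed value = $256,700 × 0.832 = $213,574.4
Disability exemption = min($114,000, 10% × $213,574.4) = min($114,000, $21,357.44) = $21,357.44 (percentage binds)
Taxable value = $213,574.4 − $124,700 − $21,357.44 = $67,516.96
Kestrel Township: $67,516.96 × 0.00311 = $209.9777456
Maribel USD: $67,516.96 × 0.0119 = $803.451824
Millbrook County: $67,516.96 × 0.0065 = $438.86024
Total = $1,452.2898096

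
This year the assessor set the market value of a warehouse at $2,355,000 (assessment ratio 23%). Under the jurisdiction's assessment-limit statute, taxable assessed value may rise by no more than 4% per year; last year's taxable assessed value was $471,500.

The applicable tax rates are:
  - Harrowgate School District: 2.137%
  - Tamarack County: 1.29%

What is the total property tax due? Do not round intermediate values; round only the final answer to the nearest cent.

$16,804.64

Uncapped assessed value = $2,355,000 × 0.23 = $541,650
Cap limit = $471,500 × 1.04 = $490,360
Taxable assessed value = min($541,650, $490,360) = $490,360 (cap binds)
Harrowgate School District: $490,360 × 0.02137 = $10,478.9932
Tamarack County: $490,360 × 0.0129 = $6,325.644
Total = $16,804.6372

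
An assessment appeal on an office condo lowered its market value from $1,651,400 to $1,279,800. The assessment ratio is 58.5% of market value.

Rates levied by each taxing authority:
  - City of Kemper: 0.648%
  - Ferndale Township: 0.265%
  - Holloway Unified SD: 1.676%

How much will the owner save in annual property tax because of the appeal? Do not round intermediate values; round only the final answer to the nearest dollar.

Old assessed value = $1,651,400 × 0.585 = $966,069
New assessed value = $1,279,800 × 0.585 = $748,683
Combined rate = 0.00648 + 0.00265 + 0.01676 = 0.02589
Old tax = $966,069 × 0.02589 = $25,011.52641
New tax = $748,683 × 0.02589 = $19,383.40287
Reduction = $25,011.52641 − $19,383.40287 = $5,628.12354

$5,628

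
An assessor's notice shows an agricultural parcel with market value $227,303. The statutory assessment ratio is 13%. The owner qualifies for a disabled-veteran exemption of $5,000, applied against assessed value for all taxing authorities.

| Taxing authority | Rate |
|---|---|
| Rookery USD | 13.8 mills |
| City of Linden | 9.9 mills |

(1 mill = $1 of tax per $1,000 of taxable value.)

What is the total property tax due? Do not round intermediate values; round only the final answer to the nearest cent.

Assessed value = $227,303 × 0.13 = $29,549.39
Taxable value = $29,549.39 − $5,000 = $24,549.39
Rookery USD: $24,549.39 × 0.0138 = $338.781582
City of Linden: $24,549.39 × 0.0099 = $243.038961
Total = $338.781582 + $243.038961 = $581.820543

$581.82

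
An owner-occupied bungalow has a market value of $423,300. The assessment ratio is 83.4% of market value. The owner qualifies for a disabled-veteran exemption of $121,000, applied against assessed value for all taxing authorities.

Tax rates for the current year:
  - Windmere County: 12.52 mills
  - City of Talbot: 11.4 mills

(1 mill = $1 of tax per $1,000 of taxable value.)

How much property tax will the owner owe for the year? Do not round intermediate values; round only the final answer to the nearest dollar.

Assessed value = $423,300 × 0.834 = $353,032.2
Taxable value = $353,032.2 − $121,000 = $232,032.2
Windmere County: $232,032.2 × 0.01252 = $2,905.043144
City of Talbot: $232,032.2 × 0.0114 = $2,645.16708
Total = $2,905.043144 + $2,645.16708 = $5,550.210224

$5,550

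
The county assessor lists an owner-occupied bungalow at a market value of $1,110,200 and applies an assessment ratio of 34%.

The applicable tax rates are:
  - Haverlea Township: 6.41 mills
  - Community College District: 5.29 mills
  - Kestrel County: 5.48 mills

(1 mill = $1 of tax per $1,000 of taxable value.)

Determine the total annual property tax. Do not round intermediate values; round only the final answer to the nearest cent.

Assessed value = $1,110,200 × 0.34 = $377,468
Haverlea Township: $377,468 × 0.00641 = $2,419.56988
Community College District: $377,468 × 0.00529 = $1,996.80572
Kestrel County: $377,468 × 0.00548 = $2,068.52464
Total = $2,419.56988 + $1,996.80572 + $2,068.52464 = $6,484.90024

$6,484.90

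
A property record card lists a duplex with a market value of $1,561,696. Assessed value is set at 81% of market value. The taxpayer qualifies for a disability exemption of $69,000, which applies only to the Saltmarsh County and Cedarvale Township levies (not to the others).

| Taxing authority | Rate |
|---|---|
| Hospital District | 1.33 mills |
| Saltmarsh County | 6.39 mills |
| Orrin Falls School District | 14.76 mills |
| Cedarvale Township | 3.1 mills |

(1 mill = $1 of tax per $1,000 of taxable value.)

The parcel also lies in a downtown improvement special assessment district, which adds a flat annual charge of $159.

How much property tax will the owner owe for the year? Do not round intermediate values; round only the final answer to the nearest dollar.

$31,862

Assessed value = $1,561,696 × 0.81 = $1,264,973.76
Hospital District: $1,264,973.76 × 0.00133 = $1,682.4151008
Saltmarsh County: ($1,264,973.76 − $69,000) × 0.00639 = $1,195,973.76 × 0.00639 = $7,642.2723264
Orrin Falls School District: $1,264,973.76 × 0.01476 = $18,671.0126976
Cedarvale Township: ($1,264,973.76 − $69,000) × 0.0031 = $1,195,973.76 × 0.0031 = $3,707.518656
Levies subtotal = $31,703.2187808
Total = $31,703.2187808 + $159 = $31,862.2187808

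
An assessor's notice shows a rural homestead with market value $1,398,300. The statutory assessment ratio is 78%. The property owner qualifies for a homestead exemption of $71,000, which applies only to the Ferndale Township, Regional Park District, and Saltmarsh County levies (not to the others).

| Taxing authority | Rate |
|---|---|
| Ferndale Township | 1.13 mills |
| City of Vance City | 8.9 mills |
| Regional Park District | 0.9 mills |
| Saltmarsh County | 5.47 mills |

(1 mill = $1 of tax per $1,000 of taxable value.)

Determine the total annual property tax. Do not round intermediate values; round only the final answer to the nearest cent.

Assessed value = $1,398,300 × 0.78 = $1,090,674
Ferndale Township: ($1,090,674 − $71,000) × 0.00113 = $1,019,674 × 0.00113 = $1,152.23162
City of Vance City: $1,090,674 × 0.0089 = $9,706.9986
Regional Park District: ($1,090,674 − $71,000) × 0.0009 = $1,019,674 × 0.0009 = $917.7066
Saltmarsh County: ($1,090,674 − $71,000) × 0.00547 = $1,019,674 × 0.00547 = $5,577.61678
Total = $17,354.5536

$17,354.55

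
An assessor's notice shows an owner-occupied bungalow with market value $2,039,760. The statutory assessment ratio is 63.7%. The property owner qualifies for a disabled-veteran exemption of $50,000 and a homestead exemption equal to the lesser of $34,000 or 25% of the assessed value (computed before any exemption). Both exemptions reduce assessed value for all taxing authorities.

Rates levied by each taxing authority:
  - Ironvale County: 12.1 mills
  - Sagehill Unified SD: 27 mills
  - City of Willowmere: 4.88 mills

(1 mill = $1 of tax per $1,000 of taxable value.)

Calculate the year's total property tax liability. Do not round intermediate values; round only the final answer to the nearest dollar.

Assessed value = $2,039,760 × 0.637 = $1,299,327.12
Homestead exemption = min($34,000, 25% × $1,299,327.12) = min($34,000, $324,831.78) = $34,000 (dollar cap binds)
Taxable value = $1,299,327.12 − $50,000 − $34,000 = $1,215,327.12
Ironvale County: $1,215,327.12 × 0.0121 = $14,705.458152
Sagehill Unified SD: $1,215,327.12 × 0.027 = $32,813.83224
City of Willowmere: $1,215,327.12 × 0.00488 = $5,930.7963456
Total = $53,450.0867376

$53,450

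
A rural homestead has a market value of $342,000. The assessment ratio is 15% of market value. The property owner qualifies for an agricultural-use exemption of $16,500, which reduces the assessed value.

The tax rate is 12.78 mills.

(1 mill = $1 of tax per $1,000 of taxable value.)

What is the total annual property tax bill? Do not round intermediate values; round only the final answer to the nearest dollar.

$445

Assessed value = $342,000 × 0.15 = $51,300
Taxable value = $51,300 − $16,500 = $34,800
Tax = $34,800 × 0.01278 = $444.744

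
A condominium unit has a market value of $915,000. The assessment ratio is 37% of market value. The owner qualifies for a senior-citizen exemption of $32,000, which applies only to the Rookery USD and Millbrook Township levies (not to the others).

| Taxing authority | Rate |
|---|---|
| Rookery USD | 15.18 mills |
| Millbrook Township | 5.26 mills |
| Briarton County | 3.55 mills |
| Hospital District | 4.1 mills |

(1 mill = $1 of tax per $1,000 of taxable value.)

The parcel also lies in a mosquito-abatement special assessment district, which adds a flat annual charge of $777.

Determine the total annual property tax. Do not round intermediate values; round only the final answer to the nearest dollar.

$9,633

Assessed value = $915,000 × 0.37 = $338,550
Rookery USD: ($338,550 − $32,000) × 0.01518 = $306,550 × 0.01518 = $4,653.429
Millbrook Township: ($338,550 − $32,000) × 0.00526 = $306,550 × 0.00526 = $1,612.453
Briarton County: $338,550 × 0.00355 = $1,201.8525
Hospital District: $338,550 × 0.0041 = $1,388.055
Levies subtotal = $8,855.7895
Total = $8,855.7895 + $777 = $9,632.7895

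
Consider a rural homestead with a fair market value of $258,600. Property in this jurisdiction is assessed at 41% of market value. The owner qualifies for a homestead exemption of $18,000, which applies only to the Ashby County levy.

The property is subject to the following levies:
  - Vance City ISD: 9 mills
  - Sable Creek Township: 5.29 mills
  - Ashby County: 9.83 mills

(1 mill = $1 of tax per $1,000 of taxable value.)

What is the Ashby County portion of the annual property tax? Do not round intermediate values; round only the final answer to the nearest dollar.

$865

Assessed value = $258,600 × 0.41 = $106,026
Ashby County taxable value = $106,026 − $18,000 = $88,026
Ashby County levy = $88,026 × 0.00983 = $865.29558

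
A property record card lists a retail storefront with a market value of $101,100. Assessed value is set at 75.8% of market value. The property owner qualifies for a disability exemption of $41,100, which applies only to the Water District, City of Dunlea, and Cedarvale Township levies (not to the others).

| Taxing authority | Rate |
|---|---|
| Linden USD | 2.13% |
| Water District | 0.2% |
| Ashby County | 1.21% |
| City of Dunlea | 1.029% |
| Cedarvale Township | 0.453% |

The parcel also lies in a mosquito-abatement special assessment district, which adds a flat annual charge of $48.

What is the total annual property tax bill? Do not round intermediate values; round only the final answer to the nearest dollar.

$3,205

Assessed value = $101,100 × 0.758 = $76,633.8
Linden USD: $76,633.8 × 0.0213 = $1,632.29994
Water District: ($76,633.8 − $41,100) × 0.002 = $35,533.8 × 0.002 = $71.0676
Ashby County: $76,633.8 × 0.0121 = $927.26898
City of Dunlea: ($76,633.8 − $41,100) × 0.01029 = $35,533.8 × 0.01029 = $365.642802
Cedarvale Township: ($76,633.8 − $41,100) × 0.00453 = $35,533.8 × 0.00453 = $160.968114
Levies subtotal = $3,157.247436
Total = $3,157.247436 + $48 = $3,205.247436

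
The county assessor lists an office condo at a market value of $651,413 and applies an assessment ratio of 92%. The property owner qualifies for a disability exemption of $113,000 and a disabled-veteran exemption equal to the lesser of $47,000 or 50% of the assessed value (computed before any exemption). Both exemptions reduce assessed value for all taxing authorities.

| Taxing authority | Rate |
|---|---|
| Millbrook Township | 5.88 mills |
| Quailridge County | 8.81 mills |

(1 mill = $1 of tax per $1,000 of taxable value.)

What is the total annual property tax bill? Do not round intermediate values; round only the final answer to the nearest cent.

$6,453.32

Assessed value = $651,413 × 0.92 = $599,299.96
Disabled-veteran exemption = min($47,000, 50% × $599,299.96) = min($47,000, $299,649.98) = $47,000 (dollar cap binds)
Taxable value = $599,299.96 − $113,000 − $47,000 = $439,299.96
Millbrook Township: $439,299.96 × 0.00588 = $2,583.0837648
Quailridge County: $439,299.96 × 0.00881 = $3,870.2326476
Total = $6,453.3164124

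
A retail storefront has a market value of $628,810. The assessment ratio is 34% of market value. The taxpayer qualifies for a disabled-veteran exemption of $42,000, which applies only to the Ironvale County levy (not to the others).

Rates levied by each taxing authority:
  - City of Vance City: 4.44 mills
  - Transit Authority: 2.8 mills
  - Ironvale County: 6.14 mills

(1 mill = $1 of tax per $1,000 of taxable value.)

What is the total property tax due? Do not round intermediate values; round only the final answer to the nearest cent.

Assessed value = $628,810 × 0.34 = $213,795.4
City of Vance City: $213,795.4 × 0.00444 = $949.251576
Transit Authority: $213,795.4 × 0.0028 = $598.62712
Ironvale County: ($213,795.4 − $42,000) × 0.00614 = $171,795.4 × 0.00614 = $1,054.823756
Total = $2,602.702452

$2,602.70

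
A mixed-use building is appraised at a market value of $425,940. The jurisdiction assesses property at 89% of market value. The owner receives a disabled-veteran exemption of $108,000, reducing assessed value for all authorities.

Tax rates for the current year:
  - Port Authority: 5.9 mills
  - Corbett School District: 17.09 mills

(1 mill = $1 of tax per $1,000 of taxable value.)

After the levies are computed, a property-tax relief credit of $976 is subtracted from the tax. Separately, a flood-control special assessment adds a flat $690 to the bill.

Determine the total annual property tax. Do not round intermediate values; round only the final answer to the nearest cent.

Assessed value = $425,940 × 0.89 = $379,086.6
Taxable value = $379,086.6 − $108,000 = $271,086.6
Port Authority: $271,086.6 × 0.0059 = $1,599.41094
Corbett School District: $271,086.6 × 0.01709 = $4,632.869994
Levies subtotal = $6,232.280934
After credit = $6,232.280934 − $976 = $5,256.280934
Total = $5,256.280934 + $690 = $5,946.280934

$5,946.28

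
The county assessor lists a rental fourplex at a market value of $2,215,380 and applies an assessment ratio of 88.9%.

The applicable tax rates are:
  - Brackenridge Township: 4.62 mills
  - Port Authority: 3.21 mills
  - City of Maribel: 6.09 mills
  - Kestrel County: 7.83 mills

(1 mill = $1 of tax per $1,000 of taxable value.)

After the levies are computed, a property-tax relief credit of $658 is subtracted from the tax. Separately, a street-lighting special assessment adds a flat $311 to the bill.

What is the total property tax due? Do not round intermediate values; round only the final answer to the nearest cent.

$42,489.03

Assessed value = $2,215,380 × 0.889 = $1,969,472.82
Brackenridge Township: $1,969,472.82 × 0.00462 = $9,098.9644284
Port Authority: $1,969,472.82 × 0.00321 = $6,322.0077522
City of Maribel: $1,969,472.82 × 0.00609 = $11,994.0894738
Kestrel County: $1,969,472.82 × 0.00783 = $15,420.9721806
Levies subtotal = $42,836.033835
After credit = $42,836.033835 − $658 = $42,178.033835
Total = $42,178.033835 + $311 = $42,489.033835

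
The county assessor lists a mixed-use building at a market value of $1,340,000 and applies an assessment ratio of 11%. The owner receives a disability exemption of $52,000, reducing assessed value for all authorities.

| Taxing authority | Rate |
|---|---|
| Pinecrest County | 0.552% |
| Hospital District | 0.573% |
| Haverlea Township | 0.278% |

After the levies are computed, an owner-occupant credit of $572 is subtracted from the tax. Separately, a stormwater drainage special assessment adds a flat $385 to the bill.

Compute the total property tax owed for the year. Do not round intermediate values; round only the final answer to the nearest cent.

$1,151.46

Assessed value = $1,340,000 × 0.11 = $147,400
Taxable value = $147,400 − $52,000 = $95,400
Pinecrest County: $95,400 × 0.00552 = $526.608
Hospital District: $95,400 × 0.00573 = $546.642
Haverlea Township: $95,400 × 0.00278 = $265.212
Levies subtotal = $1,338.462
After credit = $1,338.462 − $572 = $766.462
Total = $766.462 + $385 = $1,151.462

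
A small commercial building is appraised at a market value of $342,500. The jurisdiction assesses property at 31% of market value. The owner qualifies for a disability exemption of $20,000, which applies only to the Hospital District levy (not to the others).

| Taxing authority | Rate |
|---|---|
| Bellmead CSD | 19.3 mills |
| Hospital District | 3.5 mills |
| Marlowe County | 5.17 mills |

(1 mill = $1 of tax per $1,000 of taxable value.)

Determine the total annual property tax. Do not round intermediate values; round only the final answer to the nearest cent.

$2,899.71

Assessed value = $342,500 × 0.31 = $106,175
Bellmead CSD: $106,175 × 0.0193 = $2,049.1775
Hospital District: ($106,175 − $20,000) × 0.0035 = $86,175 × 0.0035 = $301.6125
Marlowe County: $106,175 × 0.00517 = $548.92475
Total = $2,899.71475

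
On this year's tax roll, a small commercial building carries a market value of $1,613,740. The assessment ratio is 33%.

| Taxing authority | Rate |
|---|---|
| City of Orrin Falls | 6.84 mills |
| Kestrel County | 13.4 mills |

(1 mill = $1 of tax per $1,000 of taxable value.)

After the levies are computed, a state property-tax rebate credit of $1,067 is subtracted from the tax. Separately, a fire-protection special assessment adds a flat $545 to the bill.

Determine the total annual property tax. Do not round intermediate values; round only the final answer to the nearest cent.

$10,256.49

Assessed value = $1,613,740 × 0.33 = $532,534.2
City of Orrin Falls: $532,534.2 × 0.00684 = $3,642.533928
Kestrel County: $532,534.2 × 0.0134 = $7,135.95828
Levies subtotal = $10,778.492208
After credit = $10,778.492208 − $1,067 = $9,711.492208
Total = $9,711.492208 + $545 = $10,256.492208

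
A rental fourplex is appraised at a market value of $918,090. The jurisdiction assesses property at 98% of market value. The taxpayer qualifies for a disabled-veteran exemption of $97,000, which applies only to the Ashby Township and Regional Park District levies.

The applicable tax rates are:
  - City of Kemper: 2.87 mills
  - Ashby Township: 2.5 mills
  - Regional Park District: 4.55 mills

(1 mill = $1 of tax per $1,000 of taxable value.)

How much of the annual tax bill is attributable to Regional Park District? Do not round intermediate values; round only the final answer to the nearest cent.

Assessed value = $918,090 × 0.98 = $899,728.2
Regional Park District taxable value = $899,728.2 − $97,000 = $802,728.2
Regional Park District levy = $802,728.2 × 0.00455 = $3,652.41331

$3,652.41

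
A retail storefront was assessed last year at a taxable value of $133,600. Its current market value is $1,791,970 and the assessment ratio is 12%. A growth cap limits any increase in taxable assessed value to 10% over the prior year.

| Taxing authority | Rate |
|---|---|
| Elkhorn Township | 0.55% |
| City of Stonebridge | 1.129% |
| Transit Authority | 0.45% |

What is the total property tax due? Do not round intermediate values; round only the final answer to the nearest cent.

Uncapped assessed value = $1,791,970 × 0.12 = $215,036.4
Cap limit = $133,600 × 1.1 = $146,960
Taxable assessed value = min($215,036.4, $146,960) = $146,960 (cap binds)
Elkhorn Township: $146,960 × 0.0055 = $808.28
City of Stonebridge: $146,960 × 0.01129 = $1,659.1784
Transit Authority: $146,960 × 0.0045 = $661.32
Total = $3,128.7784

$3,128.78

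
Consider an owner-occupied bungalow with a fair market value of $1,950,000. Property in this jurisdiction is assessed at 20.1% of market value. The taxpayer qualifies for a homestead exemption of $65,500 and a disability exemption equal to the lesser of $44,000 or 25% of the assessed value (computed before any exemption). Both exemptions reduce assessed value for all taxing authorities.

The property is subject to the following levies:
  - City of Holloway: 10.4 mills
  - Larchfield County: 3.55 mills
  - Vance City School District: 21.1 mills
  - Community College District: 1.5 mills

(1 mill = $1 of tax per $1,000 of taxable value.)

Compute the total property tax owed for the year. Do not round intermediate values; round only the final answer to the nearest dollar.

$10,324

Assessed value = $1,950,000 × 0.201 = $391,950
Disability exemption = min($44,000, 25% × $391,950) = min($44,000, $97,987.5) = $44,000 (dollar cap binds)
Taxable value = $391,950 − $65,500 − $44,000 = $282,450
City of Holloway: $282,450 × 0.0104 = $2,937.48
Larchfield County: $282,450 × 0.00355 = $1,002.6975
Vance City School District: $282,450 × 0.0211 = $5,959.695
Community College District: $282,450 × 0.0015 = $423.675
Total = $10,323.5475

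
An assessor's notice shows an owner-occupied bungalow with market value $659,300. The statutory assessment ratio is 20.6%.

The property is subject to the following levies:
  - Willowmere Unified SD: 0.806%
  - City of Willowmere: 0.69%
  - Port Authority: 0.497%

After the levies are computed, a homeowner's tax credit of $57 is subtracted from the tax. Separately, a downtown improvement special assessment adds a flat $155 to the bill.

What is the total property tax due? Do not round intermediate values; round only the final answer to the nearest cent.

Assessed value = $659,300 × 0.206 = $135,815.8
Willowmere Unified SD: $135,815.8 × 0.00806 = $1,094.675348
City of Willowmere: $135,815.8 × 0.0069 = $937.12902
Port Authority: $135,815.8 × 0.00497 = $675.004526
Levies subtotal = $2,706.808894
After credit = $2,706.808894 − $57 = $2,649.808894
Total = $2,649.808894 + $155 = $2,804.808894

$2,804.81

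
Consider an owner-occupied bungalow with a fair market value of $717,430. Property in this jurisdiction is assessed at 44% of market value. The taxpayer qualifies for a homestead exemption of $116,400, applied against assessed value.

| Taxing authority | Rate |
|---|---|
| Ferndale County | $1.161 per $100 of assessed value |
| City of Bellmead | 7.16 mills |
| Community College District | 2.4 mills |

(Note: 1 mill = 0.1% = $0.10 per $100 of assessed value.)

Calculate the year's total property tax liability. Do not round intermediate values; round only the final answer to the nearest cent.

Assessed value = $717,430 × 0.44 = $315,669.2
Taxable value = $315,669.2 − $116,400 = $199,269.2
Ferndale County: $199,269.2 × 0.01161 = $2,313.515412
City of Bellmead: $199,269.2 × 0.00716 = $1,426.767472
Community College District: $199,269.2 × 0.0024 = $478.24608
Total = $4,218.528964

$4,218.53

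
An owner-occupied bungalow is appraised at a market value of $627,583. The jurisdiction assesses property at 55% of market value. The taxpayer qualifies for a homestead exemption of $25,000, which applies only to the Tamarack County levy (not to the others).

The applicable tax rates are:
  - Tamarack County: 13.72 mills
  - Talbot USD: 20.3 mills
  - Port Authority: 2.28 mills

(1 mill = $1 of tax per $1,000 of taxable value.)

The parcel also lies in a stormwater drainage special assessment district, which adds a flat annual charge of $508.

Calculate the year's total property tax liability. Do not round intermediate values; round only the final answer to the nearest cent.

Assessed value = $627,583 × 0.55 = $345,170.65
Tamarack County: ($345,170.65 − $25,000) × 0.01372 = $320,170.65 × 0.01372 = $4,392.741318
Talbot USD: $345,170.65 × 0.0203 = $7,006.964195
Port Authority: $345,170.65 × 0.00228 = $786.989082
Levies subtotal = $12,186.694595
Total = $12,186.694595 + $508 = $12,694.694595

$12,694.69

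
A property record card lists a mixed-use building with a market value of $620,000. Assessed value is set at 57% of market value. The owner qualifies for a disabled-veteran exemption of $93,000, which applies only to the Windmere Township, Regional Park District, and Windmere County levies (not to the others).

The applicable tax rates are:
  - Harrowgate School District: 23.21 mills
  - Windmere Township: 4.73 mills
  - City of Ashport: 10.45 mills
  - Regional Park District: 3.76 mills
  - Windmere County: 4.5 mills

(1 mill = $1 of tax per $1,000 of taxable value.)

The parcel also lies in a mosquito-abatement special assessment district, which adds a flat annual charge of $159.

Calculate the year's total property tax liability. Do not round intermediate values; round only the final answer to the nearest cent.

$15,437.04

Assessed value = $620,000 × 0.57 = $353,400
Harrowgate School District: $353,400 × 0.02321 = $8,202.414
Windmere Township: ($353,400 − $93,000) × 0.00473 = $260,400 × 0.00473 = $1,231.692
City of Ashport: $353,400 × 0.01045 = $3,693.03
Regional Park District: ($353,400 − $93,000) × 0.00376 = $260,400 × 0.00376 = $979.104
Windmere County: ($353,400 − $93,000) × 0.0045 = $260,400 × 0.0045 = $1,171.8
Levies subtotal = $15,278.04
Total = $15,278.04 + $159 = $15,437.04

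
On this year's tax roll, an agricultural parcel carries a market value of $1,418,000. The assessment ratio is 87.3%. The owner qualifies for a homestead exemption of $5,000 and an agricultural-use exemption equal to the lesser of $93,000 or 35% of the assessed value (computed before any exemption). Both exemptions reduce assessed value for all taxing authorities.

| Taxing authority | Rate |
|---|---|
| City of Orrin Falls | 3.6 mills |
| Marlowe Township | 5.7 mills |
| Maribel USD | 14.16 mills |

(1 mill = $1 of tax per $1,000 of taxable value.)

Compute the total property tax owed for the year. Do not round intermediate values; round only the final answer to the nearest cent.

$26,742.38

Assessed value = $1,418,000 × 0.873 = $1,237,914
Agricultural-use exemption = min($93,000, 35% × $1,237,914) = min($93,000, $433,269.9) = $93,000 (dollar cap binds)
Taxable value = $1,237,914 − $5,000 − $93,000 = $1,139,914
City of Orrin Falls: $1,139,914 × 0.0036 = $4,103.6904
Marlowe Township: $1,139,914 × 0.0057 = $6,497.5098
Maribel USD: $1,139,914 × 0.01416 = $16,141.18224
Total = $26,742.38244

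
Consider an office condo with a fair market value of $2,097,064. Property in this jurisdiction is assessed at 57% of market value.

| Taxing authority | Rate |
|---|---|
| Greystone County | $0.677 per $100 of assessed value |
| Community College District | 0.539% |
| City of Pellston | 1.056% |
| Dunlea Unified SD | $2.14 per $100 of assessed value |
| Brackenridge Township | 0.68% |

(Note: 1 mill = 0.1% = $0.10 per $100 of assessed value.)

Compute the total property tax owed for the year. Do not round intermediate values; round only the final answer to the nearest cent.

$60,866.02

Assessed value = $2,097,064 × 0.57 = $1,195,326.48
Greystone County: $1,195,326.48 × 0.00677 = $8,092.3602696
Community College District: $1,195,326.48 × 0.00539 = $6,442.8097272
City of Pellston: $1,195,326.48 × 0.01056 = $12,622.6476288
Dunlea Unified SD: $1,195,326.48 × 0.0214 = $25,579.986672
Brackenridge Township: $1,195,326.48 × 0.0068 = $8,128.220064
Total = $60,866.0243616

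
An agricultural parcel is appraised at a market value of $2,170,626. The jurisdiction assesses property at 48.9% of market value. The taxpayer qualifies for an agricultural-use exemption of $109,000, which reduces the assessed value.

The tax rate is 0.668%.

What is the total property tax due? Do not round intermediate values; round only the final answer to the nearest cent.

Assessed value = $2,170,626 × 0.489 = $1,061,436.114
Taxable value = $1,061,436.114 − $109,000 = $952,436.114
Tax = $952,436.114 × 0.00668 = $6,362.27324152

$6,362.27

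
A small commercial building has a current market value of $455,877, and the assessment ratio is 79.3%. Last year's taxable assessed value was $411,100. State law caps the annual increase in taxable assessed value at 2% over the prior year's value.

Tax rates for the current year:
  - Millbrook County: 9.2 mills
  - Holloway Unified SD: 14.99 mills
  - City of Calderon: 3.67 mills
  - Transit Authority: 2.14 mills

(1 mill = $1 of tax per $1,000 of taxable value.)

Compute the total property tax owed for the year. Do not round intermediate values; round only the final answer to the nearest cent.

$10,845.31

Uncapped assessed value = $455,877 × 0.793 = $361,510.461
Cap limit = $411,100 × 1.02 = $419,322
Taxable assessed value = min($361,510.461, $419,322) = $361,510.461 (cap does not bind)
Millbrook County: $361,510.461 × 0.0092 = $3,325.8962412
Holloway Unified SD: $361,510.461 × 0.01499 = $5,419.04181039
City of Calderon: $361,510.461 × 0.00367 = $1,326.74339187
Transit Authority: $361,510.461 × 0.00214 = $773.63238654
Total = $10,845.31383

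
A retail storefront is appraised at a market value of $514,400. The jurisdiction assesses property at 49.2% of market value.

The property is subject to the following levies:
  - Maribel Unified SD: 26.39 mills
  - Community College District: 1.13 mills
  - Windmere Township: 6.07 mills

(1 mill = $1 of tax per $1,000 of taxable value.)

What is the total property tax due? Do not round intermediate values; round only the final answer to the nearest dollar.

$8,501

Assessed value = $514,400 × 0.492 = $253,084.8
Maribel Unified SD: $253,084.8 × 0.02639 = $6,678.907872
Community College District: $253,084.8 × 0.00113 = $285.985824
Windmere Township: $253,084.8 × 0.00607 = $1,536.224736
Total = $6,678.907872 + $285.985824 + $1,536.224736 = $8,501.118432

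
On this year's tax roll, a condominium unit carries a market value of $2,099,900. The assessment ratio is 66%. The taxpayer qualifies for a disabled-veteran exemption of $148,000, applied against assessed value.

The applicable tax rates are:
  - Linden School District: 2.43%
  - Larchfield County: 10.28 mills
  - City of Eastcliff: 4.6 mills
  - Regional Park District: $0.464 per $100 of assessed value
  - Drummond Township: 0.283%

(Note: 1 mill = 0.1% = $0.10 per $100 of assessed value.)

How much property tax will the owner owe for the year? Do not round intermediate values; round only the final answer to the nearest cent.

$57,749.62

Assessed value = $2,099,900 × 0.66 = $1,385,934
Taxable value = $1,385,934 − $148,000 = $1,237,934
Linden School District: $1,237,934 × 0.0243 = $30,081.7962
Larchfield County: $1,237,934 × 0.01028 = $12,725.96152
City of Eastcliff: $1,237,934 × 0.0046 = $5,694.4964
Regional Park District: $1,237,934 × 0.00464 = $5,744.01376
Drummond Township: $1,237,934 × 0.00283 = $3,503.35322
Total = $57,749.6211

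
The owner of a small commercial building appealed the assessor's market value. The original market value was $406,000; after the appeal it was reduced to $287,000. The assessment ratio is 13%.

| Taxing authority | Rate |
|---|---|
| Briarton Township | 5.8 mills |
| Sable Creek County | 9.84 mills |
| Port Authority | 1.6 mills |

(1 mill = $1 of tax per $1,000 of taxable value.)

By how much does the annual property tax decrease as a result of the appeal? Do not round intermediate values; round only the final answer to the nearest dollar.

$267

Old assessed value = $406,000 × 0.13 = $52,780
New assessed value = $287,000 × 0.13 = $37,310
Combined rate = 0.0058 + 0.00984 + 0.0016 = 0.01724
Old tax = $52,780 × 0.01724 = $909.9272
New tax = $37,310 × 0.01724 = $643.2244
Reduction = $909.9272 − $643.2244 = $266.7028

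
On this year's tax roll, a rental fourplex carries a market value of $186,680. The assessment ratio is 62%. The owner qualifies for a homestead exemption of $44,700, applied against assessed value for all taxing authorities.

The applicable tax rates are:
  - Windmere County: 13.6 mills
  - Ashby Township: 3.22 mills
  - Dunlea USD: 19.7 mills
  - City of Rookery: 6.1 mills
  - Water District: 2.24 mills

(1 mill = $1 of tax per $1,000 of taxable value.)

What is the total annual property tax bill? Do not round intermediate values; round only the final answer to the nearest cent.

Assessed value = $186,680 × 0.62 = $115,741.6
Taxable value = $115,741.6 − $44,700 = $71,041.6
Windmere County: $71,041.6 × 0.0136 = $966.16576
Ashby Township: $71,041.6 × 0.00322 = $228.753952
Dunlea USD: $71,041.6 × 0.0197 = $1,399.51952
City of Rookery: $71,041.6 × 0.0061 = $433.35376
Water District: $71,041.6 × 0.00224 = $159.133184
Total = $966.16576 + $228.753952 + $1,399.51952 + $433.35376 + $159.133184 = $3,186.926176

$3,186.93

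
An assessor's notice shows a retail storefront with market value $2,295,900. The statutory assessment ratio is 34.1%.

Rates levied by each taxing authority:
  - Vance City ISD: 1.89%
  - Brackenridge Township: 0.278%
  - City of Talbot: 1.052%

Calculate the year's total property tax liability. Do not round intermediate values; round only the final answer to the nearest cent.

Assessed value = $2,295,900 × 0.341 = $782,901.9
Vance City ISD: $782,901.9 × 0.0189 = $14,796.84591
Brackenridge Township: $782,901.9 × 0.00278 = $2,176.467282
City of Talbot: $782,901.9 × 0.01052 = $8,236.127988
Total = $14,796.84591 + $2,176.467282 + $8,236.127988 = $25,209.44118

$25,209.44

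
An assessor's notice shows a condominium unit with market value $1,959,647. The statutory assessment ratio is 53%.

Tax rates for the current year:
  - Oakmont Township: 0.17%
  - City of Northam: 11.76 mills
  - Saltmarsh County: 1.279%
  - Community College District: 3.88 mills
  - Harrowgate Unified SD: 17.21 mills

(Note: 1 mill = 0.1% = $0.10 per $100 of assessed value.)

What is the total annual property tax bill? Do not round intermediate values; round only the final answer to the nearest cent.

Assessed value = $1,959,647 × 0.53 = $1,038,612.91
Oakmont Township: $1,038,612.91 × 0.0017 = $1,765.641947
City of Northam: $1,038,612.91 × 0.01176 = $12,214.0878216
Saltmarsh County: $1,038,612.91 × 0.01279 = $13,283.8591189
Community College District: $1,038,612.91 × 0.00388 = $4,029.8180908
Harrowgate Unified SD: $1,038,612.91 × 0.01721 = $17,874.5281811
Total = $49,167.9351594

$49,167.94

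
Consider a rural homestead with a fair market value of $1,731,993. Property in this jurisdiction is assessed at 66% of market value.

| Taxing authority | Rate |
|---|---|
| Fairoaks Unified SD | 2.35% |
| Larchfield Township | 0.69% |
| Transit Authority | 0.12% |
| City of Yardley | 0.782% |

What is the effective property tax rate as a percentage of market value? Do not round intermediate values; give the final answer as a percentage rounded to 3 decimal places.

Assessed value = $1,731,993 × 0.66 = $1,143,115.38
Fairoaks Unified SD: $1,143,115.38 × 0.0235 = $26,863.21143
Larchfield Township: $1,143,115.38 × 0.0069 = $7,887.496122
Transit Authority: $1,143,115.38 × 0.0012 = $1,371.738456
City of Yardley: $1,143,115.38 × 0.00782 = $8,939.1622716
Total tax = $45,061.6082796
Effective rate = $45,061.6082796 ÷ $1,731,993 = 2.602% of market value

2.602%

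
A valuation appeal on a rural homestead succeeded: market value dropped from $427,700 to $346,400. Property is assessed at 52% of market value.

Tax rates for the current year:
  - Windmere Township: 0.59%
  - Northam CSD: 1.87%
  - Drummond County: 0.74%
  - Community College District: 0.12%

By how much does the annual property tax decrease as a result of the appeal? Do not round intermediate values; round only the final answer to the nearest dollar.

Old assessed value = $427,700 × 0.52 = $222,404
New assessed value = $346,400 × 0.52 = $180,128
Combined rate = 0.0059 + 0.0187 + 0.0074 + 0.0012 = 0.0332
Old tax = $222,404 × 0.0332 = $7,383.8128
New tax = $180,128 × 0.0332 = $5,980.2496
Reduction = $7,383.8128 − $5,980.2496 = $1,403.5632

$1,404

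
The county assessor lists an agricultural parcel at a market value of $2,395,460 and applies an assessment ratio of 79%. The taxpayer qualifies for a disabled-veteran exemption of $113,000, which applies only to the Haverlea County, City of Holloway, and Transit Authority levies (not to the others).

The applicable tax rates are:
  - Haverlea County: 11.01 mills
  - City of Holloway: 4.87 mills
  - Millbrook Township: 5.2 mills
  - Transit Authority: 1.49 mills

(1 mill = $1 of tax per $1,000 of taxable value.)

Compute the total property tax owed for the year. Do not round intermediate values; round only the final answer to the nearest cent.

$40,748.96

Assessed value = $2,395,460 × 0.79 = $1,892,413.4
Haverlea County: ($1,892,413.4 − $113,000) × 0.01101 = $1,779,413.4 × 0.01101 = $19,591.341534
City of Holloway: ($1,892,413.4 − $113,000) × 0.00487 = $1,779,413.4 × 0.00487 = $8,665.743258
Millbrook Township: $1,892,413.4 × 0.0052 = $9,840.54968
Transit Authority: ($1,892,413.4 − $113,000) × 0.00149 = $1,779,413.4 × 0.00149 = $2,651.325966
Total = $40,748.960438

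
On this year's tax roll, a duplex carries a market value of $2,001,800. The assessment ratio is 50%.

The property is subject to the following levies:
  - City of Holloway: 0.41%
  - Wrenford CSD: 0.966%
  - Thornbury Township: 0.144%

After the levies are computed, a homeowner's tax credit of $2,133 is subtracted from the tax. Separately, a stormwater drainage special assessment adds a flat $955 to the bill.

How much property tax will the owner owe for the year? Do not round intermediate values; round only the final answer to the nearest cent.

Assessed value = $2,001,800 × 0.5 = $1,000,900
City of Holloway: $1,000,900 × 0.0041 = $4,103.69
Wrenford CSD: $1,000,900 × 0.00966 = $9,668.694
Thornbury Township: $1,000,900 × 0.00144 = $1,441.296
Levies subtotal = $15,213.68
After credit = $15,213.68 − $2,133 = $13,080.68
Total = $13,080.68 + $955 = $14,035.68

$14,035.68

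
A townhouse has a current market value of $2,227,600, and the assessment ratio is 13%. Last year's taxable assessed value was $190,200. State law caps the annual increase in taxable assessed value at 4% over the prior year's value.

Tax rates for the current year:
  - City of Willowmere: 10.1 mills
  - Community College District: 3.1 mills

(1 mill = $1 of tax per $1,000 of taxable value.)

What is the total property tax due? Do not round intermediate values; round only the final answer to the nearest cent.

Uncapped assessed value = $2,227,600 × 0.13 = $289,588
Cap limit = $190,200 × 1.04 = $197,808
Taxable assessed value = min($289,588, $197,808) = $197,808 (cap binds)
City of Willowmere: $197,808 × 0.0101 = $1,997.8608
Community College District: $197,808 × 0.0031 = $613.2048
Total = $2,611.0656

$2,611.07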